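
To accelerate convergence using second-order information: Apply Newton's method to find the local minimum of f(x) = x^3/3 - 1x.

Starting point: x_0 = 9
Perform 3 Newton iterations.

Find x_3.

f(x) = x^3/3 - 1x
f'(x) = x^2 - 1, f''(x) = 2x
Newton update: x_{n+1} = x_n - (x_n^2 - 1)/(2*x_n)
Step 1: x_0 = 9, f'=80, f''=18, x_1 = 41/9
Step 2: x_1 = 41/9, f'=1600/81, f''=82/9, x_2 = 881/369
Step 3: x_2 = 881/369, f'=640000/136161, f''=1762/369, x_3 = 456161/325089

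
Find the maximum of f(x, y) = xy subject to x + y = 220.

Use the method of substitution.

Substitute y = 220 - x into f(x,y) = xy:
g(x) = x(220 - x) = 220x - x^2
g'(x) = 220 - 2x = 0  =>  x = 110
y = 220 - 110 = 110
Maximum value = 110 * 110 = 12100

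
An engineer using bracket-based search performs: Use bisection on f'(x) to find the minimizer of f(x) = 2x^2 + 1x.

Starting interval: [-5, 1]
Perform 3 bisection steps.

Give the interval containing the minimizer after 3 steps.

Finding critical point of f(x) = 2x^2 + 1x using bisection on f'(x) = 4x + 1.
f'(x) = 0 when x = -1/4.
Starting interval: [-5, 1]
Step 1: mid = -2, f'(mid) = -7, new interval = [-2, 1]
Step 2: mid = -1/2, f'(mid) = -1, new interval = [-1/2, 1]
Step 3: mid = 1/4, f'(mid) = 2, new interval = [-1/2, 1/4]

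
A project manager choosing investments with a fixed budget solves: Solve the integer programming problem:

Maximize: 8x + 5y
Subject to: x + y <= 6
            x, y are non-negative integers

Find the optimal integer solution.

Objective: 8x + 5y, constraint: x + y <= 6
Coefficient of x is 8 >= coefficient of y is 5, so allocate the entire budget to x.
Optimal: x = 6, y = 0, value = 48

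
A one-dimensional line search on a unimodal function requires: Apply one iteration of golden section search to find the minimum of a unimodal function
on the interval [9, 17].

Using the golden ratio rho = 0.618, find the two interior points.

Golden section search on [9, 17].
Golden ratio rho = 0.618 (approx).
Interior points:
  x_1 = 9 + (1-0.618)*8 = 12.0560
  x_2 = 9 + 0.618*8 = 13.9440
Compare f(x_1) and f(x_2) to determine which subinterval to keep.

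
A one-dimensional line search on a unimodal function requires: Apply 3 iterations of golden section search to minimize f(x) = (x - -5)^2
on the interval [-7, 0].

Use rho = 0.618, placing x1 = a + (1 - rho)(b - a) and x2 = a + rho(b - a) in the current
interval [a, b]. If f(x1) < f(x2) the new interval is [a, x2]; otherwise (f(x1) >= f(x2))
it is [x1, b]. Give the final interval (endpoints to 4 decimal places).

Golden section search for min of f(x) = (x - -5)^2 on [-7, 0].
Each step: x1 = a + (1 - rho)(b - a), x2 = a + rho(b - a); if f(x1) < f(x2) keep [a, x2], otherwise keep [x1, b].
Step 1: [-7.0000, 0.0000], x1=-4.3260 (f=0.4543), x2=-2.6740 (f=5.4103); f(x1) < f(x2) => keep [-7.0000, -2.6740]
Step 2: [-7.0000, -2.6740], x1=-5.3475 (f=0.1207), x2=-4.3265 (f=0.4536); f(x1) < f(x2) => keep [-7.0000, -4.3265]
Step 3: [-7.0000, -4.3265], x1=-5.9787 (f=0.9579), x2=-5.3478 (f=0.1210); f(x1) > f(x2) => keep [-5.9787, -4.3265]
Final interval: [-5.9787, -4.3265]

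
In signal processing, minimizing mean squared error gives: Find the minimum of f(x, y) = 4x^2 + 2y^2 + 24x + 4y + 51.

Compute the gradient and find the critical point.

f(x,y) = 4x^2 + 2y^2 + 24x + 4y + 51
df/dx = 8x + (24) = 0  =>  x = -3
df/dy = 4y + (4) = 0  =>  y = -1
f(-3, -1) = 4*(-3)^2 + 2*(-1)^2 + 24*(-3) + 4*(-1) + 51 = 13
Hessian is diagonal with entries 8, 4 > 0, so this is a minimum.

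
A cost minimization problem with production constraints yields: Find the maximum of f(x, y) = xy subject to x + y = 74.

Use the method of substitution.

Substitute y = 74 - x into f(x,y) = xy:
g(x) = x(74 - x) = 74x - x^2
g'(x) = 74 - 2x = 0  =>  x = 37
y = 74 - 37 = 37
Maximum value = 37 * 37 = 1369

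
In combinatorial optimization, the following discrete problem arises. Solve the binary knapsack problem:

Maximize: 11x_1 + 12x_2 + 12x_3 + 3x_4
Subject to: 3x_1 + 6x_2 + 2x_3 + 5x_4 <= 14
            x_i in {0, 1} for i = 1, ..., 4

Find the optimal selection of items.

Items: item 1 (v=11, w=3), item 2 (v=12, w=6), item 3 (v=12, w=2), item 4 (v=3, w=5)
Capacity: 14
Checking all 16 subsets (w = total weight, v = total value):
  {}: w = 0, v = 0
  {1}: w = 3, v = 11
  {2}: w = 6, v = 12
  {3}: w = 2, v = 12
  {4}: w = 5, v = 3
  {1, 2}: w = 9, v = 23
  {1, 3}: w = 5, v = 23
  {1, 4}: w = 8, v = 14
  {2, 3}: w = 8, v = 24
  {2, 4}: w = 11, v = 15
  {3, 4}: w = 7, v = 15
  {1, 2, 3}: w = 11, v = 35
  {1, 2, 4}: w = 14, v = 26
  {1, 3, 4}: w = 10, v = 26
  {2, 3, 4}: w = 13, v = 27
  {1, 2, 3, 4}: w = 16 > 14, infeasible
Best feasible subset: items [1, 2, 3]
Total weight: 11 <= 14, total value: 35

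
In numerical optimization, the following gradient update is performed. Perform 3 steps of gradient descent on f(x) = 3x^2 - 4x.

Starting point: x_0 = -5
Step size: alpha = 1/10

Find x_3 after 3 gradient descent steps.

f(x) = 3x^2 - 4x, f'(x) = 6x + (-4)
Step 1: f'(-5) = -34, x_1 = -5 - 1/10 * -34 = -8/5
Step 2: f'(-8/5) = -68/5, x_2 = -8/5 - 1/10 * -68/5 = -6/25
Step 3: f'(-6/25) = -136/25, x_3 = -6/25 - 1/10 * -136/25 = 38/125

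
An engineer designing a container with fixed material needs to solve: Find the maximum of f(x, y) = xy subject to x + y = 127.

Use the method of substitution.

Substitute y = 127 - x into f(x,y) = xy:
g(x) = x(127 - x) = 127x - x^2
g'(x) = 127 - 2x = 0  =>  x = 127/2
y = 127 - 127/2 = 127/2
Maximum value = (127/2) * (127/2) = 16129/4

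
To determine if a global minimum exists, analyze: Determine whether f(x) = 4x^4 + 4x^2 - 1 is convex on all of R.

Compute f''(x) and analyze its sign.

f(x) = 4x^4 + 4x^2 - 1
f'(x) = 16x^3 + 8x
f''(x) = 48x^2 + 8
f''(x) = 48x^2 + 8 >= 8 > 0 for all x
Therefore, f is convex on R.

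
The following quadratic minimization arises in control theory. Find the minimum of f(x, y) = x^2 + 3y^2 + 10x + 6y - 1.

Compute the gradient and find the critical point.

f(x,y) = x^2 + 3y^2 + 10x + 6y - 1
df/dx = 2x + (10) = 0  =>  x = -5
df/dy = 6y + (6) = 0  =>  y = -1
f(-5, -1) = 1*(-5)^2 + 3*(-1)^2 + 10*(-5) + 6*(-1) + -1 = -29
Hessian is diagonal with entries 2, 6 > 0, so this is a minimum.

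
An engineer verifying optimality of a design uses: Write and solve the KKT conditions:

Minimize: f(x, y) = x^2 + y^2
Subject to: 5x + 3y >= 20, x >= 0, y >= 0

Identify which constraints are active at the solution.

KKT conditions for min x^2 + y^2 s.t. 5x + 3y >= 20, x >= 0, y >= 0:
Stationarity: 2x = mu*5 + mu_x, 2y = mu*3 + mu_y, with mu, mu_x, mu_y >= 0
Complementary slackness: mu*(5x + 3y - 20) = 0, mu_x*x = 0, mu_y*y = 0
(0, 0) is infeasible (5*0 + 3*0 < 20), so if mu = 0 stationarity would force x = mu_x/2 >= 0, y = mu_y/2 >= 0 with mu_x*x = mu_y*y = 0, i.e. x = y = 0: contradiction. Hence mu > 0 and 5x + 3y = 20 is active.
Try x > 0, y > 0 (so mu_x = mu_y = 0): x = 5*mu/2, y = 3*mu/2
Substitute: 5*(5*mu/2) + 3*(3*mu/2) = 20
  mu*34/2 = 20 => mu = 20/17
x* = 50/17 > 0, y* = 30/17 > 0, consistent with mu_x = mu_y = 0.
f is convex and the constraints are linear, so this KKT point is the global minimum.
f* = 200/17
Active constraints: 5x + 3y >= 20 (holds with equality, mu = 20/17 > 0); x >= 0 and y >= 0 are inactive (mu_x = mu_y = 0).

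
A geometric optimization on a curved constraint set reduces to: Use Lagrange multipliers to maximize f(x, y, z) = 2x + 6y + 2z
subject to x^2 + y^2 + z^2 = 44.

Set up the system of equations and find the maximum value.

Lagrange conditions: 2 = 2*lambda*x, 6 = 2*lambda*y, 2 = 2*lambda*z
So x:2 = y:6 = z:2, i.e. x = 2t, y = 6t, z = 2t
Constraint: t^2*(2^2 + 6^2 + 2^2) = 44
  t^2 * 44 = 44  =>  t = sqrt(1)
Maximum = 2*2t + 6*6t + 2*2t = 44*sqrt(1) = 44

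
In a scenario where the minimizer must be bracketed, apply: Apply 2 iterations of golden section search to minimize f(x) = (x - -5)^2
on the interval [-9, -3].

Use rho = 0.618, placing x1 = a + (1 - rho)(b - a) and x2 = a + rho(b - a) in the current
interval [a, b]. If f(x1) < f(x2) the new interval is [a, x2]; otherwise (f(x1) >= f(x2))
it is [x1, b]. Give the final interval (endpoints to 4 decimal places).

Golden section search for min of f(x) = (x - -5)^2 on [-9, -3].
Each step: x1 = a + (1 - rho)(b - a), x2 = a + rho(b - a); if f(x1) < f(x2) keep [a, x2], otherwise keep [x1, b].
Step 1: [-9.0000, -3.0000], x1=-6.7080 (f=2.9173), x2=-5.2920 (f=0.0853); f(x1) > f(x2) => keep [-6.7080, -3.0000]
Step 2: [-6.7080, -3.0000], x1=-5.2915 (f=0.0850), x2=-4.4165 (f=0.3405); f(x1) < f(x2) => keep [-6.7080, -4.4165]
Final interval: [-6.7080, -4.4165]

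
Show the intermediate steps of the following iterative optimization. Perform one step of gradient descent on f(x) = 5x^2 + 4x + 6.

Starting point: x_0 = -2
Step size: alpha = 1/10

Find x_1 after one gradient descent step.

f(x) = 5x^2 + 4x + 6
f'(x) = 10x + 4
f'(-2) = 10*-2 + (4) = -16
x_1 = x_0 - alpha * f'(x_0) = -2 - 1/10 * -16 = -2/5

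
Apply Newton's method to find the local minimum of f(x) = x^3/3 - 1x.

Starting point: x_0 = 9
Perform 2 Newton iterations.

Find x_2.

f(x) = x^3/3 - 1x
f'(x) = x^2 - 1, f''(x) = 2x
Newton update: x_{n+1} = x_n - (x_n^2 - 1)/(2*x_n)
Step 1: x_0 = 9, f'=80, f''=18, x_1 = 41/9
Step 2: x_1 = 41/9, f'=1600/81, f''=82/9, x_2 = 881/369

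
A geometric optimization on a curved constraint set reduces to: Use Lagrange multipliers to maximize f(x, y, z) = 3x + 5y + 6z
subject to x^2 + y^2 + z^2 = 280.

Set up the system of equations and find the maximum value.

Lagrange conditions: 3 = 2*lambda*x, 5 = 2*lambda*y, 6 = 2*lambda*z
So x:3 = y:5 = z:6, i.e. x = 3t, y = 5t, z = 6t
Constraint: t^2*(3^2 + 5^2 + 6^2) = 280
  t^2 * 70 = 280  =>  t = sqrt(4)
Maximum = 3*3t + 5*5t + 6*6t = 70*sqrt(4) = 140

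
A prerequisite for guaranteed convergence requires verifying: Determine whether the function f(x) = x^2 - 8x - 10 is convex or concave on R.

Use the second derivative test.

f(x) = x^2 - 8x - 10
f'(x) = 2x - 8
f''(x) = 2
Since f''(x) = 2 > 0 for all x, f is convex on R.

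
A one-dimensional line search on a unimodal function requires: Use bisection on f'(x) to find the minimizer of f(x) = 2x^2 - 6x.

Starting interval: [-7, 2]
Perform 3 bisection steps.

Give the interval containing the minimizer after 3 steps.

Finding critical point of f(x) = 2x^2 - 6x using bisection on f'(x) = 4x + -6.
f'(x) = 0 when x = 3/2.
Starting interval: [-7, 2]
Step 1: mid = -5/2, f'(mid) = -16, new interval = [-5/2, 2]
Step 2: mid = -1/4, f'(mid) = -7, new interval = [-1/4, 2]
Step 3: mid = 7/8, f'(mid) = -5/2, new interval = [7/8, 2]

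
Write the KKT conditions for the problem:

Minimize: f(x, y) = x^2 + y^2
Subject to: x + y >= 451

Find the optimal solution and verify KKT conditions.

KKT conditions for min x^2 + y^2 s.t. x + y >= 451:
Stationarity: 2x = mu, 2y = mu
So x = y = mu/2.
Complementary slackness: mu*(x + y - 451) = 0
Primal feasibility: x + y >= 451; dual feasibility: mu >= 0
If mu = 0 then x = y = 0, but 0 + 0 < 451 is infeasible, so the constraint is active.
Constraint active: x + y = 2*(mu/2) = 451 => mu = 451
x = y = 451/2, f = 203401/2
Verify: stationarity 2*(451/2) = 451 = mu; primal 451/2 + 451/2 = 451 >= 451; dual mu = 451 >= 0; complementary slackness 451*(451 - 451) = 0. All KKT conditions hold.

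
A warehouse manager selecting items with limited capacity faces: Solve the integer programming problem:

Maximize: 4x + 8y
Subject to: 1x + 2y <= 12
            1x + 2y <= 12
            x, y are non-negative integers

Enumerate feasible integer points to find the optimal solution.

Constraint 1: 1x + 2y <= 12
Constraint 2: 1x + 2y <= 12
Feasible x range (need y >= 0): 0 <= x <= min(12/1, 12/1) => x in {0, ..., 12}.
Enumerate feasible integer points row by row (the coefficient of y is 8 > 0, so for each x the largest feasible y gives the best value):
  x = 0: y <= min((12 - 1*0)/2, (12 - 1*0)/2) => y in {0, ..., 6}; best 4*0 + 8*6 = 48
  x = 1: y <= min((12 - 1*1)/2, (12 - 1*1)/2) => y in {0, ..., 5}; best 4*1 + 8*5 = 44
  x = 2: y <= min((12 - 1*2)/2, (12 - 1*2)/2) => y in {0, ..., 5}; best 4*2 + 8*5 = 48
  x = 3: y <= min((12 - 1*3)/2, (12 - 1*3)/2) => y in {0, ..., 4}; best 4*3 + 8*4 = 44
  x = 4: y <= min((12 - 1*4)/2, (12 - 1*4)/2) => y in {0, ..., 4}; best 4*4 + 8*4 = 48
  x = 5: y <= min((12 - 1*5)/2, (12 - 1*5)/2) => y in {0, ..., 3}; best 4*5 + 8*3 = 44
  x = 6: y <= min((12 - 1*6)/2, (12 - 1*6)/2) => y in {0, ..., 3}; best 4*6 + 8*3 = 48
  x = 7: y <= min((12 - 1*7)/2, (12 - 1*7)/2) => y in {0, ..., 2}; best 4*7 + 8*2 = 44
  x = 8: y <= min((12 - 1*8)/2, (12 - 1*8)/2) => y in {0, ..., 2}; best 4*8 + 8*2 = 48
  x = 9: y <= min((12 - 1*9)/2, (12 - 1*9)/2) => y in {0, ..., 1}; best 4*9 + 8*1 = 44
  x = 10: y <= min((12 - 1*10)/2, (12 - 1*10)/2) => y in {0, ..., 1}; best 4*10 + 8*1 = 48
  x = 11: y <= min((12 - 1*11)/2, (12 - 1*11)/2) => y in {0}; best 4*11 + 8*0 = 44
  x = 12: y <= min((12 - 1*12)/2, (12 - 1*12)/2) => y in {0}; best 4*12 + 8*0 = 48
The maximum 4x + 8y = 48 is achieved at x = 0, y = 6.
(The same value 48 is also attained at (2, 5), (4, 4), (6, 3), (8, 2), (10, 1), (12, 0).)
Check: 1*0 + 2*6 = 12 <= 12 and 1*0 + 2*6 = 12 <= 12.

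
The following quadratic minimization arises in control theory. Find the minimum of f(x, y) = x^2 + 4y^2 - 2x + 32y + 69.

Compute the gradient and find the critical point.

f(x,y) = x^2 + 4y^2 - 2x + 32y + 69
df/dx = 2x + (-2) = 0  =>  x = 1
df/dy = 8y + (32) = 0  =>  y = -4
f(1, -4) = 1*(1)^2 + 4*(-4)^2 + -2*(1) + 32*(-4) + 69 = 4
Hessian is diagonal with entries 2, 8 > 0, so this is a minimum.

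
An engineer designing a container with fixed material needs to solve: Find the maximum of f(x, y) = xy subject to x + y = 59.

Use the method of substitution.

Substitute y = 59 - x into f(x,y) = xy:
g(x) = x(59 - x) = 59x - x^2
g'(x) = 59 - 2x = 0  =>  x = 59/2
y = 59 - 59/2 = 59/2
Maximum value = (59/2) * (59/2) = 3481/4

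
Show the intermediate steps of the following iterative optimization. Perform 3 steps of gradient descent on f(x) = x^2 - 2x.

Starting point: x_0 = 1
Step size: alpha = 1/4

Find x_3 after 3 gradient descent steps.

f(x) = x^2 - 2x, f'(x) = 2x + (-2)
Step 1: f'(1) = 0, x_1 = 1 - 1/4 * 0 = 1
Step 2: f'(1) = 0, x_2 = 1 - 1/4 * 0 = 1
Step 3: f'(1) = 0, x_3 = 1 - 1/4 * 0 = 1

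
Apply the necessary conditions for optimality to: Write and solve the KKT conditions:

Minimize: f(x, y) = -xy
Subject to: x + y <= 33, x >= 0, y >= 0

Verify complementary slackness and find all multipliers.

Problem: min -xy s.t. x + y <= 33 (multiplier lambda), x >= 0 (mu_x), y >= 0 (mu_y)
KKT stationarity: -y + lambda - mu_x = 0, -x + lambda - mu_y = 0, with lambda, mu_x, mu_y >= 0
Complementary slackness: lambda*(x + y - 33) = 0, mu_x*x = 0, mu_y*y = 0
If lambda = 0: y = -mu_x <= 0 and x = -mu_y <= 0 force x = y = 0 with f = 0; but x = y = 33/2 is feasible with f = -1089/4 < 0, so this is not the minimum. Hence lambda > 0 and x + y = 33.
Try x > 0, y > 0 (so mu_x = mu_y = 0): y = lambda, x = lambda => x = y = lambda
x + y = 33 => 2*lambda = 33 => lambda = 33/2
x* = y* = 33/2 > 0, consistent with mu_x = mu_y = 0.
(Any feasible point with x = 0 or y = 0 has f = 0 > -1089/4, so the minimum is not on those boundaries.)
min(-xy) = -1089/4 (i.e. max xy = 1089/4)
Multipliers: lambda = 33/2, mu_x = 0, mu_y = 0
Complementary slackness: lambda*(x + y - 33) = 33/2*(33/2 + 33/2 - 33) = 0, mu_x*x = 0*33/2 = 0, mu_y*y = 0*33/2 = 0. Satisfied.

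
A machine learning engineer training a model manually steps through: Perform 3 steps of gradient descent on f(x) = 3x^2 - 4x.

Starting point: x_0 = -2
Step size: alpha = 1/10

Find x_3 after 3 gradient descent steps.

f(x) = 3x^2 - 4x, f'(x) = 6x + (-4)
Step 1: f'(-2) = -16, x_1 = -2 - 1/10 * -16 = -2/5
Step 2: f'(-2/5) = -32/5, x_2 = -2/5 - 1/10 * -32/5 = 6/25
Step 3: f'(6/25) = -64/25, x_3 = 6/25 - 1/10 * -64/25 = 62/125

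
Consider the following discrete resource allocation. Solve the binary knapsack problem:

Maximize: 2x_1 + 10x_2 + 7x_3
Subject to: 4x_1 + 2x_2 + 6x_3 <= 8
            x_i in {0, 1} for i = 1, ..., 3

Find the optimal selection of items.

Items: item 1 (v=2, w=4), item 2 (v=10, w=2), item 3 (v=7, w=6)
Capacity: 8
Checking all 8 subsets (w = total weight, v = total value):
  {}: w = 0, v = 0
  {1}: w = 4, v = 2
  {2}: w = 2, v = 10
  {3}: w = 6, v = 7
  {1, 2}: w = 6, v = 12
  {1, 3}: w = 10 > 8, infeasible
  {2, 3}: w = 8, v = 17
  {1, 2, 3}: w = 12 > 8, infeasible
Best feasible subset: items [2, 3]
Total weight: 8 <= 8, total value: 17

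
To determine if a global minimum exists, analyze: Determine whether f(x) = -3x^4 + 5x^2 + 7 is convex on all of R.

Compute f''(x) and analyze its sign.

f(x) = -3x^4 + 5x^2 + 7
f'(x) = -12x^3 + 10x
f''(x) = -36x^2 + 10
f''(x) = -36x^2 + 10 -> -inf as |x| -> inf
Therefore, f is not globally convex on R.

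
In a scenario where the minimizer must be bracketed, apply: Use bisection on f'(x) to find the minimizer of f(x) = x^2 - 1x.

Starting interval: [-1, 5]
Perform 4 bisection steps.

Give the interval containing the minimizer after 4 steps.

Finding critical point of f(x) = x^2 - 1x using bisection on f'(x) = 2x + -1.
f'(x) = 0 when x = 1/2.
Starting interval: [-1, 5]
Step 1: mid = 2, f'(mid) = 3, new interval = [-1, 2]
Step 2: mid = 1/2, f'(mid) = 0, new interval = [1/2, 1/2]
Step 3: mid = 1/2, f'(mid) = 0, new interval = [1/2, 1/2]
Step 4: mid = 1/2, f'(mid) = 0, new interval = [1/2, 1/2]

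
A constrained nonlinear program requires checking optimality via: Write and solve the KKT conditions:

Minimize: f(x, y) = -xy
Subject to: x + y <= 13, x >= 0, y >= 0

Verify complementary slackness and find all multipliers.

Problem: min -xy s.t. x + y <= 13 (multiplier lambda), x >= 0 (mu_x), y >= 0 (mu_y)
KKT stationarity: -y + lambda - mu_x = 0, -x + lambda - mu_y = 0, with lambda, mu_x, mu_y >= 0
Complementary slackness: lambda*(x + y - 13) = 0, mu_x*x = 0, mu_y*y = 0
If lambda = 0: y = -mu_x <= 0 and x = -mu_y <= 0 force x = y = 0 with f = 0; but x = y = 13/2 is feasible with f = -169/4 < 0, so this is not the minimum. Hence lambda > 0 and x + y = 13.
Try x > 0, y > 0 (so mu_x = mu_y = 0): y = lambda, x = lambda => x = y = lambda
x + y = 13 => 2*lambda = 13 => lambda = 13/2
x* = y* = 13/2 > 0, consistent with mu_x = mu_y = 0.
(Any feasible point with x = 0 or y = 0 has f = 0 > -169/4, so the minimum is not on those boundaries.)
min(-xy) = -169/4 (i.e. max xy = 169/4)
Multipliers: lambda = 13/2, mu_x = 0, mu_y = 0
Complementary slackness: lambda*(x + y - 13) = 13/2*(13/2 + 13/2 - 13) = 0, mu_x*x = 0*13/2 = 0, mu_y*y = 0*13/2 = 0. Satisfied.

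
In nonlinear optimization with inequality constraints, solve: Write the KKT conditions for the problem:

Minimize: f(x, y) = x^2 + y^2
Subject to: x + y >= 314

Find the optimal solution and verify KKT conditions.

KKT conditions for min x^2 + y^2 s.t. x + y >= 314:
Stationarity: 2x = mu, 2y = mu
So x = y = mu/2.
Complementary slackness: mu*(x + y - 314) = 0
Primal feasibility: x + y >= 314; dual feasibility: mu >= 0
If mu = 0 then x = y = 0, but 0 + 0 < 314 is infeasible, so the constraint is active.
Constraint active: x + y = 2*(mu/2) = 314 => mu = 314
x = y = 157, f = 49298
Verify: stationarity 2*157 = 314 = mu; primal 157 + 157 = 314 >= 314; dual mu = 314 >= 0; complementary slackness 314*(314 - 314) = 0. All KKT conditions hold.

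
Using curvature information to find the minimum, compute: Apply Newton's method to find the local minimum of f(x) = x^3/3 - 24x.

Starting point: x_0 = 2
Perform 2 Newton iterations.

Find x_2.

f(x) = x^3/3 - 24x
f'(x) = x^2 - 24, f''(x) = 2x
Newton update: x_{n+1} = x_n - (x_n^2 - 24)/(2*x_n)
Step 1: x_0 = 2, f'=-20, f''=4, x_1 = 7
Step 2: x_1 = 7, f'=25, f''=14, x_2 = 73/14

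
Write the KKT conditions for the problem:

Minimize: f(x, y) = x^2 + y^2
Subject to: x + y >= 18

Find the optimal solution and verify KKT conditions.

KKT conditions for min x^2 + y^2 s.t. x + y >= 18:
Stationarity: 2x = mu, 2y = mu
So x = y = mu/2.
Complementary slackness: mu*(x + y - 18) = 0
Primal feasibility: x + y >= 18; dual feasibility: mu >= 0
If mu = 0 then x = y = 0, but 0 + 0 < 18 is infeasible, so the constraint is active.
Constraint active: x + y = 2*(mu/2) = 18 => mu = 18
x = y = 9, f = 162
Verify: stationarity 2*9 = 18 = mu; primal 9 + 9 = 18 >= 18; dual mu = 18 >= 0; complementary slackness 18*(18 - 18) = 0. All KKT conditions hold.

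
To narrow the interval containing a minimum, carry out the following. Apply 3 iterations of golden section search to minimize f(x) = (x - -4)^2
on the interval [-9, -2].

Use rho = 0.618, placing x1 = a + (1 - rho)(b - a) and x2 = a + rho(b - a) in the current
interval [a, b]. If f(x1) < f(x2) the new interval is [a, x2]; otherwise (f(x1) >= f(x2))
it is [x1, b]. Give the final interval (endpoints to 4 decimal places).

Golden section search for min of f(x) = (x - -4)^2 on [-9, -2].
Each step: x1 = a + (1 - rho)(b - a), x2 = a + rho(b - a); if f(x1) < f(x2) keep [a, x2], otherwise keep [x1, b].
Step 1: [-9.0000, -2.0000], x1=-6.3260 (f=5.4103), x2=-4.6740 (f=0.4543); f(x1) > f(x2) => keep [-6.3260, -2.0000]
Step 2: [-6.3260, -2.0000], x1=-4.6735 (f=0.4536), x2=-3.6525 (f=0.1207); f(x1) > f(x2) => keep [-4.6735, -2.0000]
Step 3: [-4.6735, -2.0000], x1=-3.6522 (f=0.1210), x2=-3.0213 (f=0.9579); f(x1) < f(x2) => keep [-4.6735, -3.0213]
Final interval: [-4.6735, -3.0213]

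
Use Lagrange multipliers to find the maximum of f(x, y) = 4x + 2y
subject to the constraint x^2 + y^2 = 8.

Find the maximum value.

Set up Lagrange conditions: grad f = lambda * grad g
  4 = 2*lambda*x
  2 = 2*lambda*y
From these: x/y = 4/2, so x = 4t, y = 2t for some t.
Substitute into constraint: (4t)^2 + (2t)^2 = 8
  t^2 * 20 = 8
  t = sqrt(8/20)
Maximum = 4*x + 2*y = (4^2 + 2^2)*t = 20 * sqrt(8/20) = sqrt(160)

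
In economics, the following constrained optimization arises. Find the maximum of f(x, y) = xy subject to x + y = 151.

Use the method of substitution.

Substitute y = 151 - x into f(x,y) = xy:
g(x) = x(151 - x) = 151x - x^2
g'(x) = 151 - 2x = 0  =>  x = 151/2
y = 151 - 151/2 = 151/2
Maximum value = (151/2) * (151/2) = 22801/4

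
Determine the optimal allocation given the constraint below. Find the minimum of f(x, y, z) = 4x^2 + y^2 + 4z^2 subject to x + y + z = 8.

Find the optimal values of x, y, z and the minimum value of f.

Using Lagrange multipliers on f = 4x^2 + y^2 + 4z^2 with constraint x + y + z = 8:
Conditions: 2*4*x = lambda, 2*1*y = lambda, 2*4*z = lambda
So x = lambda/8, y = lambda/2, z = lambda/8
Substituting into constraint: lambda * (3/4) = 8
lambda = 32/3
x = 4/3, y = 16/3, z = 4/3
Minimum value = 128/3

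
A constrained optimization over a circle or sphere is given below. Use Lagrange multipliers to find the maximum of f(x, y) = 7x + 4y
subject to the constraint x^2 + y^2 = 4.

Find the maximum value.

Set up Lagrange conditions: grad f = lambda * grad g
  7 = 2*lambda*x
  4 = 2*lambda*y
From these: x/y = 7/4, so x = 7t, y = 4t for some t.
Substitute into constraint: (7t)^2 + (4t)^2 = 4
  t^2 * 65 = 4
  t = sqrt(4/65)
Maximum = 7*x + 4*y = (7^2 + 4^2)*t = 65 * sqrt(4/65) = sqrt(260)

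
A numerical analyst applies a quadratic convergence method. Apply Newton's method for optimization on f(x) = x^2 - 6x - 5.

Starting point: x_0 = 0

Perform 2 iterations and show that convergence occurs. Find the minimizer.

f(x) = x^2 - 6x - 5, f'(x) = 2x + (-6), f''(x) = 2
Step 1: f'(0) = -6, x_1 = 0 - -6/2 = 3
Step 2: f'(3) = 0, x_2 = 3 (converged)
Newton's method converges in 1 step for quadratics.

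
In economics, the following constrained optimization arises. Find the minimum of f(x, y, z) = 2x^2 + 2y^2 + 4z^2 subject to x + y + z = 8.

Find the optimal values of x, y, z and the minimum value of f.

Using Lagrange multipliers on f = 2x^2 + 2y^2 + 4z^2 with constraint x + y + z = 8:
Conditions: 2*2*x = lambda, 2*2*y = lambda, 2*4*z = lambda
So x = lambda/4, y = lambda/4, z = lambda/8
Substituting into constraint: lambda * (5/8) = 8
lambda = 64/5
x = 16/5, y = 16/5, z = 8/5
Minimum value = 256/5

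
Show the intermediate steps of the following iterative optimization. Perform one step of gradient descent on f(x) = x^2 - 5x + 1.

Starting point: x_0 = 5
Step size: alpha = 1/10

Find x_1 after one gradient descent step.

f(x) = x^2 - 5x + 1
f'(x) = 2x - 5
f'(5) = 2*5 + (-5) = 5
x_1 = x_0 - alpha * f'(x_0) = 5 - 1/10 * 5 = 9/2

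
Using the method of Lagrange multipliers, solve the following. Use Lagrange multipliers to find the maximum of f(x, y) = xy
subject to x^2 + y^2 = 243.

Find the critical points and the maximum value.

Lagrange conditions: y = 2*lambda*x and x = 2*lambda*y
If x = 0 then y = 0, violating the constraint, so x, y != 0.
Dividing: y/x = x/y => x^2 = y^2 => y = x or y = -x
Constraint: 2x^2 = 243 => x^2 = 243/2 => x = +/-sqrt(243/2)
Critical points: (sqrt(243/2), sqrt(243/2)), (-sqrt(243/2), -sqrt(243/2)), (sqrt(243/2), -sqrt(243/2)), (-sqrt(243/2), sqrt(243/2))
  y = x:  xy = x^2 = 243/2  at (sqrt(243/2), sqrt(243/2)) and (-sqrt(243/2), -sqrt(243/2))
  y = -x: xy = -x^2 = -243/2 at (sqrt(243/2), -sqrt(243/2)) and (-sqrt(243/2), sqrt(243/2))
Maximum xy = 243/2 at (sqrt(243/2), sqrt(243/2)) and (-sqrt(243/2), -sqrt(243/2))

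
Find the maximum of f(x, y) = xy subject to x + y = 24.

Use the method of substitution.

Substitute y = 24 - x into f(x,y) = xy:
g(x) = x(24 - x) = 24x - x^2
g'(x) = 24 - 2x = 0  =>  x = 12
y = 24 - 12 = 12
Maximum value = 12 * 12 = 144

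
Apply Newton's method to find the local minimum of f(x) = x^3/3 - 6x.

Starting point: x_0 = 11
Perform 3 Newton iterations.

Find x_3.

f(x) = x^3/3 - 6x
f'(x) = x^2 - 6, f''(x) = 2x
Newton update: x_{n+1} = x_n - (x_n^2 - 6)/(2*x_n)
Step 1: x_0 = 11, f'=115, f''=22, x_1 = 127/22
Step 2: x_1 = 127/22, f'=13225/484, f''=127/11, x_2 = 19033/5588
Step 3: x_2 = 19033/5588, f'=174900625/31225744, f''=19033/2794, x_3 = 549609553/212712808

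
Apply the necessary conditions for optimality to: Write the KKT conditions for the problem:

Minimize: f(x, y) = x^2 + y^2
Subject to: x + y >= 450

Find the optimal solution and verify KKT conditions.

KKT conditions for min x^2 + y^2 s.t. x + y >= 450:
Stationarity: 2x = mu, 2y = mu
So x = y = mu/2.
Complementary slackness: mu*(x + y - 450) = 0
Primal feasibility: x + y >= 450; dual feasibility: mu >= 0
If mu = 0 then x = y = 0, but 0 + 0 < 450 is infeasible, so the constraint is active.
Constraint active: x + y = 2*(mu/2) = 450 => mu = 450
x = y = 225, f = 101250
Verify: stationarity 2*225 = 450 = mu; primal 225 + 225 = 450 >= 450; dual mu = 450 >= 0; complementary slackness 450*(450 - 450) = 0. All KKT conditions hold.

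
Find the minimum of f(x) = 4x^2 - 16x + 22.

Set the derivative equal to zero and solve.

f(x) = 4x^2 - 16x + 22
f'(x) = 8x + (-16) = 0
x = 16/8 = 2
f(2) = 6
Since f''(x) = 8 > 0, this is a minimum.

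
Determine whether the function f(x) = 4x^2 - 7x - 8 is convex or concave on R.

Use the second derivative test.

f(x) = 4x^2 - 7x - 8
f'(x) = 8x - 7
f''(x) = 8
Since f''(x) = 8 > 0 for all x, f is convex on R.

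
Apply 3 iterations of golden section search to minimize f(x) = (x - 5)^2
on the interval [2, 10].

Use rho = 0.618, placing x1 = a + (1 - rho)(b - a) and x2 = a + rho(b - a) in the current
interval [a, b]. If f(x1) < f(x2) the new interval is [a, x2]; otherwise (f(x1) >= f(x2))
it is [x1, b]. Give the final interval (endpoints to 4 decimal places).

Golden section search for min of f(x) = (x - 5)^2 on [2, 10].
Each step: x1 = a + (1 - rho)(b - a), x2 = a + rho(b - a); if f(x1) < f(x2) keep [a, x2], otherwise keep [x1, b].
Step 1: [2.0000, 10.0000], x1=5.0560 (f=0.0031), x2=6.9440 (f=3.7791); f(x1) < f(x2) => keep [2.0000, 6.9440]
Step 2: [2.0000, 6.9440], x1=3.8886 (f=1.2352), x2=5.0554 (f=0.0031); f(x1) > f(x2) => keep [3.8886, 6.9440]
Step 3: [3.8886, 6.9440], x1=5.0558 (f=0.0031), x2=5.7768 (f=0.6035); f(x1) < f(x2) => keep [3.8886, 5.7768]
Final interval: [3.8886, 5.7768]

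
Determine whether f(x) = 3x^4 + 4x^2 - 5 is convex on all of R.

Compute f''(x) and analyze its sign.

f(x) = 3x^4 + 4x^2 - 5
f'(x) = 12x^3 + 8x
f''(x) = 36x^2 + 8
f''(x) = 36x^2 + 8 >= 8 > 0 for all x
Therefore, f is convex on R.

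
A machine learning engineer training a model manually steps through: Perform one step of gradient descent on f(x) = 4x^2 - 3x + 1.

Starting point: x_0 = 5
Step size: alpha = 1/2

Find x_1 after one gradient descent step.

f(x) = 4x^2 - 3x + 1
f'(x) = 8x - 3
f'(5) = 8*5 + (-3) = 37
x_1 = x_0 - alpha * f'(x_0) = 5 - 1/2 * 37 = -27/2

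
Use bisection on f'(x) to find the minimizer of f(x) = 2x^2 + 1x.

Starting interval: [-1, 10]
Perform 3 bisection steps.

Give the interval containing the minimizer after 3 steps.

Finding critical point of f(x) = 2x^2 + 1x using bisection on f'(x) = 4x + 1.
f'(x) = 0 when x = -1/4.
Starting interval: [-1, 10]
Step 1: mid = 9/2, f'(mid) = 19, new interval = [-1, 9/2]
Step 2: mid = 7/4, f'(mid) = 8, new interval = [-1, 7/4]
Step 3: mid = 3/8, f'(mid) = 5/2, new interval = [-1, 3/8]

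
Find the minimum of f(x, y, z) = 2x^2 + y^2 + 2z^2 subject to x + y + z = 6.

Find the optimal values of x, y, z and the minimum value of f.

Using Lagrange multipliers on f = 2x^2 + y^2 + 2z^2 with constraint x + y + z = 6:
Conditions: 2*2*x = lambda, 2*1*y = lambda, 2*2*z = lambda
So x = lambda/4, y = lambda/2, z = lambda/4
Substituting into constraint: lambda * (1) = 6
lambda = 6
x = 3/2, y = 3, z = 3/2
Minimum value = 18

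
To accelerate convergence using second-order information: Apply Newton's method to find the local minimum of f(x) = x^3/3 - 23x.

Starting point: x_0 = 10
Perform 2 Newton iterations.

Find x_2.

f(x) = x^3/3 - 23x
f'(x) = x^2 - 23, f''(x) = 2x
Newton update: x_{n+1} = x_n - (x_n^2 - 23)/(2*x_n)
Step 1: x_0 = 10, f'=77, f''=20, x_1 = 123/20
Step 2: x_1 = 123/20, f'=5929/400, f''=123/10, x_2 = 24329/4920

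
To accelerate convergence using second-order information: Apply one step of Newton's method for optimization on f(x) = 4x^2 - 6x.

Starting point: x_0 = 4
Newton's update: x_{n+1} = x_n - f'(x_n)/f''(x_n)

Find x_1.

f(x) = 4x^2 - 6x
f'(x) = 8x + (-6), f''(x) = 8
Newton step: x_1 = x_0 - f'(x_0)/f''(x_0)
f'(4) = 26
x_1 = 4 - 26/8 = 3/4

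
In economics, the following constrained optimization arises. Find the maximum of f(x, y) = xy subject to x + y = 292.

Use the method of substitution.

Substitute y = 292 - x into f(x,y) = xy:
g(x) = x(292 - x) = 292x - x^2
g'(x) = 292 - 2x = 0  =>  x = 146
y = 292 - 146 = 146
Maximum value = 146 * 146 = 21316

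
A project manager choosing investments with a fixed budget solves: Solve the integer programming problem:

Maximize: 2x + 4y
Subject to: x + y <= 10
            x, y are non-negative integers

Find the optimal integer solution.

Objective: 2x + 4y, constraint: x + y <= 10
Coefficient of y is 4 > coefficient of x is 2, so allocate the entire budget to y.
Optimal: x = 0, y = 10, value = 40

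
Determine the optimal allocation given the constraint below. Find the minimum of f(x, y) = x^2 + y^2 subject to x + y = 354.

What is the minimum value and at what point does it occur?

Substitute y = 354 - x into f(x,y) = x^2 + y^2:
g(x) = x^2 + (354 - x)^2 = 2x^2 - 708x + 125316
g'(x) = 4x - 708 = 0  =>  x = 177
y = 354 - 177 = 177
Minimum value = 177^2 + 177^2 = 62658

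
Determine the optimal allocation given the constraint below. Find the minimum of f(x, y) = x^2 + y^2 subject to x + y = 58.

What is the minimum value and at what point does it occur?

Substitute y = 58 - x into f(x,y) = x^2 + y^2:
g(x) = x^2 + (58 - x)^2 = 2x^2 - 116x + 3364
g'(x) = 4x - 116 = 0  =>  x = 29
y = 58 - 29 = 29
Minimum value = 29^2 + 29^2 = 1682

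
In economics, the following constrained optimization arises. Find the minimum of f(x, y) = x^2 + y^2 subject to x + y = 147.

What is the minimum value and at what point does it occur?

Substitute y = 147 - x into f(x,y) = x^2 + y^2:
g(x) = x^2 + (147 - x)^2 = 2x^2 - 294x + 21609
g'(x) = 4x - 294 = 0  =>  x = 147/2
y = 147 - 147/2 = 147/2
Minimum value = (147/2)^2 + (147/2)^2 = 21609/2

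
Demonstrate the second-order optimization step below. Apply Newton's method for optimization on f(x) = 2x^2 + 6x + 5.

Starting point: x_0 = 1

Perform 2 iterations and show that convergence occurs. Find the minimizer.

f(x) = 2x^2 + 6x + 5, f'(x) = 4x + (6), f''(x) = 4
Step 1: f'(1) = 10, x_1 = 1 - 10/4 = -3/2
Step 2: f'(-3/2) = 0, x_2 = -3/2 (converged)
Newton's method converges in 1 step for quadratics.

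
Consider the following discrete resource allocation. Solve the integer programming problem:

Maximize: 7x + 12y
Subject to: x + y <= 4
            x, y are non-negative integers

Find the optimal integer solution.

Objective: 7x + 12y, constraint: x + y <= 4
Coefficient of y is 12 > coefficient of x is 7, so allocate the entire budget to y.
Optimal: x = 0, y = 4, value = 48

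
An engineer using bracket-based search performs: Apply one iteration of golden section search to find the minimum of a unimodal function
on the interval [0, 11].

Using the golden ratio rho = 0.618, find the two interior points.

Golden section search on [0, 11].
Golden ratio rho = 0.618 (approx).
Interior points:
  x_1 = 0 + (1-0.618)*11 = 4.2020
  x_2 = 0 + 0.618*11 = 6.7980
Compare f(x_1) and f(x_2) to determine which subinterval to keep.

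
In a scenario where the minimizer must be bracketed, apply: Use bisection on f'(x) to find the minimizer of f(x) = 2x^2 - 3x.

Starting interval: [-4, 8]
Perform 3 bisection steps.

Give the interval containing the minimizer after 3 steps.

Finding critical point of f(x) = 2x^2 - 3x using bisection on f'(x) = 4x + -3.
f'(x) = 0 when x = 3/4.
Starting interval: [-4, 8]
Step 1: mid = 2, f'(mid) = 5, new interval = [-4, 2]
Step 2: mid = -1, f'(mid) = -7, new interval = [-1, 2]
Step 3: mid = 1/2, f'(mid) = -1, new interval = [1/2, 2]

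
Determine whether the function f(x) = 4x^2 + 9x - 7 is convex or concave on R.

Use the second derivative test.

f(x) = 4x^2 + 9x - 7
f'(x) = 8x + 9
f''(x) = 8
Since f''(x) = 8 > 0 for all x, f is convex on R.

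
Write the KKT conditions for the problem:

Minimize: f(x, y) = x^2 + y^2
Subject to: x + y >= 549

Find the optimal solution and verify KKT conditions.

KKT conditions for min x^2 + y^2 s.t. x + y >= 549:
Stationarity: 2x = mu, 2y = mu
So x = y = mu/2.
Complementary slackness: mu*(x + y - 549) = 0
Primal feasibility: x + y >= 549; dual feasibility: mu >= 0
If mu = 0 then x = y = 0, but 0 + 0 < 549 is infeasible, so the constraint is active.
Constraint active: x + y = 2*(mu/2) = 549 => mu = 549
x = y = 549/2, f = 301401/2
Verify: stationarity 2*(549/2) = 549 = mu; primal 549/2 + 549/2 = 549 >= 549; dual mu = 549 >= 0; complementary slackness 549*(549 - 549) = 0. All KKT conditions hold.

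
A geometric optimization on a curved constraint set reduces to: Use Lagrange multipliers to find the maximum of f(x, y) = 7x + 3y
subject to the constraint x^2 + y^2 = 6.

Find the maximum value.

Set up Lagrange conditions: grad f = lambda * grad g
  7 = 2*lambda*x
  3 = 2*lambda*y
From these: x/y = 7/3, so x = 7t, y = 3t for some t.
Substitute into constraint: (7t)^2 + (3t)^2 = 6
  t^2 * 58 = 6
  t = sqrt(6/58)
Maximum = 7*x + 3*y = (7^2 + 3^2)*t = 58 * sqrt(6/58) = sqrt(348)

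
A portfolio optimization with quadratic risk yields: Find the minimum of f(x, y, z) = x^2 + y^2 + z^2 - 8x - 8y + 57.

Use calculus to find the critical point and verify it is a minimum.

f(x,y,z) = x^2 + y^2 + z^2 - 8x - 8y + 57
df/dx = 2x + (-8) = 0 => x = 4
df/dy = 2y + (-8) = 0 => y = 4
df/dz = 2z + (0) = 0 => z = 0
f(4,4,0) = 1*(4)^2 + 1*(4)^2 + 1*(0)^2 + -8*(4) + -8*(4) + 57 = 25
Hessian is diagonal with entries 2, 2, 2 > 0, confirmed minimum.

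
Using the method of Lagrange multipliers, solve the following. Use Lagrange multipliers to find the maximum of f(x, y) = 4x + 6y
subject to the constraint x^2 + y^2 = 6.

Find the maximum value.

Set up Lagrange conditions: grad f = lambda * grad g
  4 = 2*lambda*x
  6 = 2*lambda*y
From these: x/y = 4/6, so x = 4t, y = 6t for some t.
Substitute into constraint: (4t)^2 + (6t)^2 = 6
  t^2 * 52 = 6
  t = sqrt(6/52)
Maximum = 4*x + 6*y = (4^2 + 6^2)*t = 52 * sqrt(6/52) = sqrt(312)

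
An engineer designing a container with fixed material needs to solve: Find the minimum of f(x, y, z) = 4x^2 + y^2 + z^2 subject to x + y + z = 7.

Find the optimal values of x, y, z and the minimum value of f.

Using Lagrange multipliers on f = 4x^2 + y^2 + z^2 with constraint x + y + z = 7:
Conditions: 2*4*x = lambda, 2*1*y = lambda, 2*1*z = lambda
So x = lambda/8, y = lambda/2, z = lambda/2
Substituting into constraint: lambda * (9/8) = 7
lambda = 56/9
x = 7/9, y = 28/9, z = 28/9
Minimum value = 196/9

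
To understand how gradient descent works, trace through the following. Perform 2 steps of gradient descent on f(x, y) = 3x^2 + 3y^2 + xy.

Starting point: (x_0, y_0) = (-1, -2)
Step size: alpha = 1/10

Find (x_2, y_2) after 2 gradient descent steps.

f(x,y) = 3x^2 + 3y^2 + xy
grad_x = 6x + 1y, grad_y = 6y + 1x
Step 1: grad = (-8, -13), (-1/5, -7/10)
Step 2: grad = (-19/10, -22/5), (-1/100, -13/50)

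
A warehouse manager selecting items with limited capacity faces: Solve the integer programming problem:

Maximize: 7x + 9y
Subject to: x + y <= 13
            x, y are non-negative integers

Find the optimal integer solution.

Objective: 7x + 9y, constraint: x + y <= 13
Coefficient of y is 9 > coefficient of x is 7, so allocate the entire budget to y.
Optimal: x = 0, y = 13, value = 117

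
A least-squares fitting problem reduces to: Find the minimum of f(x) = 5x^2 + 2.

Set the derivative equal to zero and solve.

f(x) = 5x^2 + 2
f'(x) = 10x + (0) = 0
x = 0/10 = 0
f(0) = 2
Since f''(x) = 10 > 0, this is a minimum.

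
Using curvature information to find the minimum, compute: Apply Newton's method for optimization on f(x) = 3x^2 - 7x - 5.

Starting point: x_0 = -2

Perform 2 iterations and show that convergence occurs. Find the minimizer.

f(x) = 3x^2 - 7x - 5, f'(x) = 6x + (-7), f''(x) = 6
Step 1: f'(-2) = -19, x_1 = -2 - -19/6 = 7/6
Step 2: f'(7/6) = 0, x_2 = 7/6 (converged)
Newton's method converges in 1 step for quadratics.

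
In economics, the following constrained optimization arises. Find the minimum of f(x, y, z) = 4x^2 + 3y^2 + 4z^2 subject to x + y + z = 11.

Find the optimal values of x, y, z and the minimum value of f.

Using Lagrange multipliers on f = 4x^2 + 3y^2 + 4z^2 with constraint x + y + z = 11:
Conditions: 2*4*x = lambda, 2*3*y = lambda, 2*4*z = lambda
So x = lambda/8, y = lambda/6, z = lambda/8
Substituting into constraint: lambda * (5/12) = 11
lambda = 132/5
x = 33/10, y = 22/5, z = 33/10
Minimum value = 726/5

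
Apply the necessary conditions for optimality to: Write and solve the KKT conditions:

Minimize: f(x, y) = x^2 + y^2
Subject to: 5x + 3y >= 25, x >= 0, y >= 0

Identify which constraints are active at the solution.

KKT conditions for min x^2 + y^2 s.t. 5x + 3y >= 25, x >= 0, y >= 0:
Stationarity: 2x = mu*5 + mu_x, 2y = mu*3 + mu_y, with mu, mu_x, mu_y >= 0
Complementary slackness: mu*(5x + 3y - 25) = 0, mu_x*x = 0, mu_y*y = 0
(0, 0) is infeasible (5*0 + 3*0 < 25), so if mu = 0 stationarity would force x = mu_x/2 >= 0, y = mu_y/2 >= 0 with mu_x*x = mu_y*y = 0, i.e. x = y = 0: contradiction. Hence mu > 0 and 5x + 3y = 25 is active.
Try x > 0, y > 0 (so mu_x = mu_y = 0): x = 5*mu/2, y = 3*mu/2
Substitute: 5*(5*mu/2) + 3*(3*mu/2) = 25
  mu*34/2 = 25 => mu = 25/17
x* = 125/34 > 0, y* = 75/34 > 0, consistent with mu_x = mu_y = 0.
f is convex and the constraints are linear, so this KKT point is the global minimum.
f* = 625/34
Active constraints: 5x + 3y >= 25 (holds with equality, mu = 25/17 > 0); x >= 0 and y >= 0 are inactive (mu_x = mu_y = 0).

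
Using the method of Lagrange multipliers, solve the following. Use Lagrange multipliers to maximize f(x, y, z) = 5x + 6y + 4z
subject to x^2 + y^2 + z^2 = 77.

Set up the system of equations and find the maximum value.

Lagrange conditions: 5 = 2*lambda*x, 6 = 2*lambda*y, 4 = 2*lambda*z
So x:5 = y:6 = z:4, i.e. x = 5t, y = 6t, z = 4t
Constraint: t^2*(5^2 + 6^2 + 4^2) = 77
  t^2 * 77 = 77  =>  t = sqrt(1)
Maximum = 5*5t + 6*6t + 4*4t = 77*sqrt(1) = 77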